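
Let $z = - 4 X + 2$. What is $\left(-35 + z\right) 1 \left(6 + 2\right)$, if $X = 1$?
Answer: $-296$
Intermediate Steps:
$z = -2$ ($z = \left(-4\right) 1 + 2 = -4 + 2 = -2$)
$\left(-35 + z\right) 1 \left(6 + 2\right) = \left(-35 - 2\right) 1 \left(6 + 2\right) = - 37 \cdot 1 \cdot 8 = \left(-37\right) 8 = -296$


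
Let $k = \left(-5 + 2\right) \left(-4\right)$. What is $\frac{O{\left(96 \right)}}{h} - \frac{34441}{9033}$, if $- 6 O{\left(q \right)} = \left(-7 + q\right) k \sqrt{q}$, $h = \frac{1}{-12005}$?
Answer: $- \frac{34441}{9033} + 8547560 \sqrt{6} \approx 2.0937 \cdot 10^{7}$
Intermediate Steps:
$k = 12$ ($k = \left(-3\right) \left(-4\right) = 12$)
$h = - \frac{1}{12005} \approx -8.3299 \cdot 10^{-5}$
$O{\left(q \right)} = - 2 \sqrt{q} \left(-7 + q\right)$ ($O{\left(q \right)} = - \frac{\left(-7 + q\right) 12 \sqrt{q}}{6} = - \frac{12 \sqrt{q} \left(-7 + q\right)}{6} = - 2 \sqrt{q} \left(-7 + q\right)$)
$\frac{O{\left(96 \right)}}{h} - \frac{34441}{9033} = \frac{2 \sqrt{96} \left(7 - 96\right)}{- \frac{1}{12005}} - \frac{34441}{9033} = 2 \cdot 4 \sqrt{6} \left(7 - 96\right) \left(-12005\right) - \frac{34441}{9033} = 2 \cdot 4 \sqrt{6} \left(-89\right) \left(-12005\right) - \frac{34441}{9033} = - 712 \sqrt{6} \left(-12005\right) - \frac{34441}{9033} = 8547560 \sqrt{6} - \frac{34441}{9033} = - \frac{34441}{9033} + 8547560 \sqrt{6}$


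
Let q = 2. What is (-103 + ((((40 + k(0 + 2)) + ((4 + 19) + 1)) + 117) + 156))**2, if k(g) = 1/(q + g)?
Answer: 877969/16 ≈ 54873.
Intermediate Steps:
k(g) = 1/(2 + g)
(-103 + ((((40 + k(0 + 2)) + ((4 + 19) + 1)) + 117) + 156))**2 = (-103 + ((((40 + 1/(2 + (0 + 2))) + ((4 + 19) + 1)) + 117) + 156))**2 = (-103 + ((((40 + 1/(2 + 2)) + (23 + 1)) + 117) + 156))**2 = (-103 + ((((40 + 1/4) + 24) + 117) + 156))**2 = (-103 + (((161/4 + 24) + 117) + 156))**2 = (-103 + ((257/4 + 117) + 156))**2 = (-103 + (725/4 + 156))**2 = (-103 + 1349/4)**2 = (937/4)**2 = 877969/16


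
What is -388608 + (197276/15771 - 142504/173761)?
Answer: -21732722410204/55926219 ≈ -3.8860e+5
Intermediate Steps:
-388608 + (197276/15771 - 142504/173761) = -388608 + 653702948/55926219 = -21732722410204/55926219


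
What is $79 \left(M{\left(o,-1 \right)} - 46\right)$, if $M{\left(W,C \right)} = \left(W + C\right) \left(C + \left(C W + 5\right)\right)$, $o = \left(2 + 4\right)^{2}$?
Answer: $-92114$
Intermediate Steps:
$o = 36$ ($o = 6^{2} = 36$)
$M{\left(W,C \right)} = \left(C + W\right) \left(5 + C + C W\right)$ ($M{\left(W,C \right)} = \left(C + W\right) \left(C + \left(5 + C W\right)\right) = \left(C + W\right) \left(5 + C + C W\right)$)
$79 \left(M{\left(o,-1 \right)} - 46\right) = 79 \left(\left(\left(-1\right)^{2} + 5 \left(-1\right) + 5 \cdot 36 - 36 - 36^{2} + 36 \left(-1\right)^{2}\right) - 46\right) = 79 \left(\left(1 - 5 + 180 - 36 - 1296 + 36 \cdot 1\right) - 46\right) = 79 \left(\left(1 - 5 + 180 - 36 - 1296 + 36\right) - 46\right) = 79 \left(-1120 - 46\right) = 79 \left(-1166\right) = -92114$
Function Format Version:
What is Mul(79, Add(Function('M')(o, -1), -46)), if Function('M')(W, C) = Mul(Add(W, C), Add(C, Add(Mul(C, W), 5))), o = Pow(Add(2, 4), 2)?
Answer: -92114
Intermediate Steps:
o = 36 (o = Pow(6, 2) = 36)
Function('M')(W, C) = Mul(Add(C, W), Add(5, C, Mul(C, W))) (Function('M')(W, C) = Mul(Add(C, W), Add(C, Add(5, Mul(C, W)))) = Mul(Add(C, W), Add(5, C, Mul(C, W))))
Mul(79, Add(Function('M')(o, -1), -46)) = Mul(79, Add(Add(Pow(-1, 2), Mul(5, -1), Mul(5, 36), Mul(-1, 36), Mul(-1, Pow(36, 2)), Mul(36, Pow(-1, 2))), -46)) = Mul(79, Add(Add(1, -5, 180, -36, Mul(-1, 1296), Mul(36, 1)), -46)) = Mul(79, Add(Add(1, -5, 180, -36, -1296, 36), -46)) = Mul(79, Add(-1120, -46)) = Mul(79, -1166) = -92114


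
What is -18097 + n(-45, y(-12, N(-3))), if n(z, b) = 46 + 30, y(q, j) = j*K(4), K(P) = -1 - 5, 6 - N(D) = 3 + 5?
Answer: -18021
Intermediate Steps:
N(D) = -2 (N(D) = 6 - (3 + 5) = 6 - 1*8 = 6 - 8 = -2)
K(P) = -6
y(q, j) = -6*j (y(q, j) = j*(-6) = -6*j)
n(z, b) = 76
-18097 + n(-45, y(-12, N(-3))) = -18097 + 76 = -18021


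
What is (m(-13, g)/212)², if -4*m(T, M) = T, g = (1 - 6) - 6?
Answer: 169/719104 ≈ 0.00023501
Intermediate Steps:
g = -11 (g = -5 - 6 = -11)
m(T, M) = -T/4
(m(-13, g)/212)² = (-¼*(-13)/212)² = ((13/4)*(1/212))² = (13/848)² = 169/719104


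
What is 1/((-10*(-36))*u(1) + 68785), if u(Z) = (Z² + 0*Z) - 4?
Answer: 1/67705 ≈ 1.4770e-5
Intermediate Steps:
u(Z) = -4 + Z² (u(Z) = (Z² + 0) - 4 = Z² - 4 = -4 + Z²)
1/((-10*(-36))*u(1) + 68785) = 1/((-10*(-36))*(-4 + 1²) + 68785) = 1/(360*(-4 + 1) + 68785) = 1/(360*(-3) + 68785) = 1/(-1080 + 68785) = 1/67705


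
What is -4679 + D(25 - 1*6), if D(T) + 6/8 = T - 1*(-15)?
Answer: -18583/4 ≈ -4645.8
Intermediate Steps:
D(T) = 57/4 + T (D(T) = -3/4 + (T - 1*(-15)) = -3/4 + (T + 15) = -3/4 + (15 + T) = 57/4 + T)
-4679 + D(25 - 1*6) = -4679 + (57/4 + (25 - 1*6)) = -4679 + (57/4 + (25 - 6)) = -4679 + (57/4 + 19) = -4679 + 133/4 = -18583/4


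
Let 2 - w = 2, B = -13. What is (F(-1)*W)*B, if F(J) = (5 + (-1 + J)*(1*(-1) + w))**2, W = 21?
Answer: -13377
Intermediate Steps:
w = 0 (w = 2 - 1*2 = 2 - 2 = 0)
F(J) = (6 - J)**2 (F(J) = (5 + (-1 + J)*(1*(-1) + 0))**2 = (5 + (-1 + J)*(-1 + 0))**2 = (5 + (-1 + J)*(-1))**2 = (5 + (1 - J))**2 = (6 - J)**2)
(F(-1)*W)*B = ((6 - 1*(-1))**2*21)*(-13) = ((6 + 1)**2*21)*(-13) = (7**2*21)*(-13) = (49*21)*(-13) = 1029*(-13) = -13377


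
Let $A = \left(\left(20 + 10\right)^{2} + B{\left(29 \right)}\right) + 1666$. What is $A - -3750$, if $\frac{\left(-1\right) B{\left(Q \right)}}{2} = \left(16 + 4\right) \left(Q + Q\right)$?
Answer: $3996$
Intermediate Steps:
$B{\left(Q \right)} = - 80 Q$ ($B{\left(Q \right)} = - 2 \left(16 + 4\right) \left(Q + Q\right) = - 2 \cdot 20 \cdot 2 Q = - 2 \cdot 40 Q = - 80 Q$)
$A = 246$ ($A = \left(\left(20 + 10\right)^{2} - 2320\right) + 1666 = \left(30^{2} - 2320\right) + 1666 = \left(900 - 2320\right) + 1666 = -1420 + 1666 = 246$)
$A - -3750 = 246 - -3750 = 246 + 3750 = 3996$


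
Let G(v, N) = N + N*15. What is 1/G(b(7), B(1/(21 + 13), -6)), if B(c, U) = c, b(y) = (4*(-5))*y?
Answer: 17/8 ≈ 2.1250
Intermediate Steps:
b(y) = -20*y
G(v, N) = 16*N (G(v, N) = N + 15*N = 16*N)
1/G(b(7), B(1/(21 + 13), -6)) = 1/(16/(21 + 13)) = 1/(16/34) = 1/(16*(1/34)) = 1/(8/17) = 17/8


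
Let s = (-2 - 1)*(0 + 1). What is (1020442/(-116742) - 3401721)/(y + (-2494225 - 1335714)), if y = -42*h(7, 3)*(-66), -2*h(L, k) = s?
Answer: 198562366712/223314662751 ≈ 0.88916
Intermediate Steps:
s = -3 (s = -3*1 = -3)
h(L, k) = 3/2 (h(L, k) = -1/2*(-3) = 3/2)
y = 4158 (y = -42*3/2*(-66) = -63*(-66) = 4158)
(1020442/(-116742) - 3401721)/(y + (-2494225 - 1335714)) = (1020442/(-116742) - 3401721)/(4158 + (-2494225 - 1335714)) = (1020442*(-1/116742) - 3401721)/(4158 - 3829939) = (-510221/58371 - 3401721)/(-3825781) = -198562366712/58371*(-1/3825781) = 198562366712/223314662751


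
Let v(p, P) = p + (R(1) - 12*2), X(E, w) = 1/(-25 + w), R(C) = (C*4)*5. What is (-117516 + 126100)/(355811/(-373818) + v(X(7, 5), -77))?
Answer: -32088537120/18697739 ≈ -1716.2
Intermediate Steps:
R(C) = 20*C (R(C) = (4*C)*5 = 20*C)
v(p, P) = -4 + p (v(p, P) = p + (20*1 - 12*2) = p + (20 - 24) = p - 4 = -4 + p)
(-117516 + 126100)/(355811/(-373818) + v(X(7, 5), -77)) = (-117516 + 126100)/(355811/(-373818) + (-4 + 1/(-25 + 5))) = 8584/(355811*(-1/373818) + (-4 + 1/(-20))) = 8584/(-355811/373818 + (-4 - 1/20)) = 8584/(-355811/373818 - 81/20) = 8584/(-18697739/3738180) = 8584*(-3738180/18697739) = -32088537120/18697739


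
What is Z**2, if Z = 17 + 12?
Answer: 841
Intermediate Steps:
Z = 29
Z**2 = 29**2 = 841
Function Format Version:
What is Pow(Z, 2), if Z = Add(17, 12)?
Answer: 841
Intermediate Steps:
Z = 29
Pow(Z, 2) = Pow(29, 2) = 841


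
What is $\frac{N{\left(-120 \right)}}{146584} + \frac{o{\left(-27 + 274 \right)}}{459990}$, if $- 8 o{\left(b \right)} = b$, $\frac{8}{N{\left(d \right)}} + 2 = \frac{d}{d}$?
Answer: $- \frac{431879}{3548798640} \approx -0.0001217$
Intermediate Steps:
$N{\left(d \right)} = -8$ ($N{\left(d \right)} = \frac{8}{-2 + \frac{d}{d}} = \frac{8}{-2 + 1} = \frac{8}{-1} = 8 \left(-1\right) = -8$)
$o{\left(b \right)} = - \frac{b}{8}$
$\frac{N{\left(-120 \right)}}{146584} + \frac{o{\left(-27 + 274 \right)}}{459990} = - \frac{8}{146584} + \frac{\left(- \frac{1}{8}\right) \left(-27 + 274\right)}{459990} = \left(-8\right) \frac{1}{146584} + \left(- \frac{1}{8}\right) 247 \cdot \frac{1}{459990} = - \frac{1}{18323} - \frac{13}{193680} = - \frac{431879}{3548798640}$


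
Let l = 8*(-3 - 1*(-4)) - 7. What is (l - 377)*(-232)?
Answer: 87232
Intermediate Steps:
l = 1 (l = 8*(-3 + 4) - 7 = 8*1 - 7 = 8 - 7 = 1)
(l - 377)*(-232) = (1 - 377)*(-232) = -376*(-232) = 87232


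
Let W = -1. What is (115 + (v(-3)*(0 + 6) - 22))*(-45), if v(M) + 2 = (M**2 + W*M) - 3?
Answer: -6075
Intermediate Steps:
v(M) = -5 + M**2 - M (v(M) = -2 + ((M**2 - M) - 3) = -2 + (-3 + M**2 - M) = -5 + M**2 - M)
(115 + (v(-3)*(0 + 6) - 22))*(-45) = (115 + ((-5 + (-3)**2 - 1*(-3))*(0 + 6) - 22))*(-45) = (115 + ((-5 + 9 + 3)*6 - 22))*(-45) = (115 + (7*6 - 22))*(-45) = (115 + (42 - 22))*(-45) = (115 + 20)*(-45) = 135*(-45) = -6075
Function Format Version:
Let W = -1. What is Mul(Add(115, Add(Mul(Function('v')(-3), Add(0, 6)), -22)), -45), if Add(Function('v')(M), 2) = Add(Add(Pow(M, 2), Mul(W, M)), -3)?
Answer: -6075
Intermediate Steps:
Function('v')(M) = Add(-5, Pow(M, 2), Mul(-1, M)) (Function('v')(M) = Add(-2, Add(Add(Pow(M, 2), Mul(-1, M)), -3)) = Add(-2, Add(-3, Pow(M, 2), Mul(-1, M))) = Add(-5, Pow(M, 2), Mul(-1, M)))
Mul(Add(115, Add(Mul(Function('v')(-3), Add(0, 6)), -22)), -45) = Mul(Add(115, Add(Mul(Add(-5, Pow(-3, 2), Mul(-1, -3)), Add(0, 6)), -22)), -45) = Mul(Add(115, Add(Mul(Add(-5, 9, 3), 6), -22)), -45) = Mul(Add(115, Add(Mul(7, 6), -22)), -45) = Mul(Add(115, Add(42, -22)), -45) = Mul(Add(115, 20), -45) = Mul(135, -45) = -6075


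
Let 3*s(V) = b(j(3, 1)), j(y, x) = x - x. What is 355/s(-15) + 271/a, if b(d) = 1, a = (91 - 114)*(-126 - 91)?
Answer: 5315686/4991 ≈ 1065.1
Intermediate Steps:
j(y, x) = 0
a = 4991 (a = -23*(-217) = 4991)
s(V) = ⅓ (s(V) = (⅓)*1 = ⅓)
355/s(-15) + 271/a = 355/(⅓) + 271/4991 = 355*3 + 271*(1/4991) = 1065 + 271/4991 = 5315686/4991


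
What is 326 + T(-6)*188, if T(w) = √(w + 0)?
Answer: 326 + 188*I*√6 ≈ 326.0 + 460.5*I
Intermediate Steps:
T(w) = √w
326 + T(-6)*188 = 326 + √(-6)*188 = 326 + (I*√6)*188 = 326 + 188*I*√6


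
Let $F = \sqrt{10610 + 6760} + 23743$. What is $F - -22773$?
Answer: $46516 + 3 \sqrt{1930} \approx 46648.0$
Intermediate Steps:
$F = 23743 + 3 \sqrt{1930}$ ($F = \sqrt{17370} + 23743 = 3 \sqrt{1930} + 23743 = 23743 + 3 \sqrt{1930} \approx 23875.0$)
$F - -22773 = \left(23743 + 3 \sqrt{1930}\right) - -22773 = \left(23743 + 3 \sqrt{1930}\right) + 22773 = 46516 + 3 \sqrt{1930}$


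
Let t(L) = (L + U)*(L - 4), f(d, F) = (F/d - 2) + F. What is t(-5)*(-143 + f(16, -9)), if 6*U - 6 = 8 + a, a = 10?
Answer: -22257/16 ≈ -1391.1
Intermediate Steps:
f(d, F) = -2 + F + F/d (f(d, F) = (-2 + F/d) + F = -2 + F + F/d)
U = 4 (U = 1 + (8 + 10)/6 = 1 + (⅙)*18 = 1 + 3 = 4)
t(L) = (-4 + L)*(4 + L) (t(L) = (L + 4)*(L - 4) = (4 + L)*(-4 + L) = (-4 + L)*(4 + L))
t(-5)*(-143 + f(16, -9)) = (-16 + (-5)²)*(-143 + (-2 - 9 - 9/16)) = (-16 + 25)*(-143 + (-2 - 9 - 9*1/16)) = 9*(-143 + (-2 - 9 - 9/16)) = 9*(-143 - 185/16) = 9*(-2473/16) = -22257/16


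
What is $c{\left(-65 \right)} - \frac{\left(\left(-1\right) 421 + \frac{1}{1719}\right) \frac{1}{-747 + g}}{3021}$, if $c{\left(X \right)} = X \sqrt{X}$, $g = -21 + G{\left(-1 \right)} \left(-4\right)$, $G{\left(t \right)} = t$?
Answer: $- \frac{361849}{1983763818} - 65 i \sqrt{65} \approx -0.00018241 - 524.05 i$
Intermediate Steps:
$g = -17$ ($g = -21 - -4 = -21 + 4 = -17$)
$c{\left(X \right)} = X^{\frac{3}{2}}$
$c{\left(-65 \right)} - \frac{\left(\left(-1\right) 421 + \frac{1}{1719}\right) \frac{1}{-747 + g}}{3021} = \left(-65\right)^{\frac{3}{2}} - \frac{\left(\left(-1\right) 421 + \frac{1}{1719}\right) \frac{1}{-747 - 17}}{3021} = - 65 i \sqrt{65} - \frac{-421 + \frac{1}{1719}}{-764} \cdot \frac{1}{3021} = - 65 i \sqrt{65} - \left(- \frac{723698}{1719}\right) \left(- \frac{1}{764}\right) \frac{1}{3021} = - 65 i \sqrt{65} - \frac{361849}{656658} \cdot \frac{1}{3021} = - 65 i \sqrt{65} - \frac{361849}{1983763818} = - \frac{361849}{1983763818} - 65 i \sqrt{65}$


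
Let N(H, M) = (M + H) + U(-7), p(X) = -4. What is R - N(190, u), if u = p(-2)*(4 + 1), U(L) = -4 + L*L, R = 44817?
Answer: 44602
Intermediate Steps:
U(L) = -4 + L²
u = -20 (u = -4*(4 + 1) = -4*5 = -20)
N(H, M) = 45 + H + M (N(H, M) = (M + H) + (-4 + (-7)²) = (H + M) + (-4 + 49) = (H + M) + 45 = 45 + H + M)
R - N(190, u) = 44817 - (45 + 190 - 20) = 44817 - 1*215 = 44817 - 215 = 44602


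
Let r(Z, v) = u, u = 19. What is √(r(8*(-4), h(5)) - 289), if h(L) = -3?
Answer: 3*I*√30 ≈ 16.432*I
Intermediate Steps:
r(Z, v) = 19
√(r(8*(-4), h(5)) - 289) = √(19 - 289) = √(-270) = 3*I*√30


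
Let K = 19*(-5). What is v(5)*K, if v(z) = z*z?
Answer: -2375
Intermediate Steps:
K = -95
v(z) = z²
v(5)*K = 5²*(-95) = 25*(-95) = -2375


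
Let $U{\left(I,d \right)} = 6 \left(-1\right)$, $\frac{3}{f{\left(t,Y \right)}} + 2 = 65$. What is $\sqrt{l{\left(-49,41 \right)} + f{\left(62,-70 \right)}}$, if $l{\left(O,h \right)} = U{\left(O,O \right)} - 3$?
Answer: $\frac{2 i \sqrt{987}}{21} \approx 2.9921 i$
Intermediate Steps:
$f{\left(t,Y \right)} = \frac{1}{21}$ ($f{\left(t,Y \right)} = \frac{3}{-2 + 65} = \frac{3}{63} = 3 \cdot \frac{1}{63} = \frac{1}{21}$)
$U{\left(I,d \right)} = -6$
$l{\left(O,h \right)} = -9$ ($l{\left(O,h \right)} = -6 - 3 = -9$)
$\sqrt{l{\left(-49,41 \right)} + f{\left(62,-70 \right)}} = \sqrt{-9 + \frac{1}{21}} = \sqrt{- \frac{188}{21}} = \frac{2 i \sqrt{987}}{21}$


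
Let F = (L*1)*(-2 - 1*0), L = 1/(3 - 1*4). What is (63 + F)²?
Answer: 4225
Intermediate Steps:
L = -1 (L = 1/(3 - 4) = 1/(-1) = -1)
F = 2 (F = (-1*1)*(-2 - 1*0) = -(-2 + 0) = -1*(-2) = 2)
(63 + F)² = (63 + 2)² = 65² = 4225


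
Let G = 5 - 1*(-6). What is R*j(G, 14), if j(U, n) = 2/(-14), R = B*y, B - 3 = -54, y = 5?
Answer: 255/7 ≈ 36.429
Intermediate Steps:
B = -51 (B = 3 - 54 = -51)
R = -255 (R = -51*5 = -255)
G = 11 (G = 5 + 6 = 11)
j(U, n) = -⅐ (j(U, n) = 2*(-1/14) = -⅐)
R*j(G, 14) = -255*(-⅐) = 255/7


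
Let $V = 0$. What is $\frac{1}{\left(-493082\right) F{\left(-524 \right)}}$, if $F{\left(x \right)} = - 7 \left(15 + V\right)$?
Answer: $\frac{1}{51773610} \approx 1.9315 \cdot 10^{-8}$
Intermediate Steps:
$F{\left(x \right)} = -105$ ($F{\left(x \right)} = - 7 \left(15 + 0\right) = \left(-7\right) 15 = -105$)
$\frac{1}{\left(-493082\right) F{\left(-524 \right)}} = \frac{1}{\left(-493082\right) \left(-105\right)} = \left(- \frac{1}{493082}\right) \left(- \frac{1}{105}\right) = \frac{1}{51773610}$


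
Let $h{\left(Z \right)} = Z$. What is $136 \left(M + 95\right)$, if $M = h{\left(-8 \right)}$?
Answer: $11832$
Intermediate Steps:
$M = -8$
$136 \left(M + 95\right) = 136 \left(-8 + 95\right) = 136 \cdot 87 = 11832$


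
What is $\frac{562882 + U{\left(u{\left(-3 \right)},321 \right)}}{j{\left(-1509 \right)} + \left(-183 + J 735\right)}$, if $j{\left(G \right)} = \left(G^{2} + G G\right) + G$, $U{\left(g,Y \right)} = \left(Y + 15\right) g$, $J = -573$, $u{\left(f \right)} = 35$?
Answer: $\frac{574642}{4131315} \approx 0.13909$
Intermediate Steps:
$U{\left(g,Y \right)} = g \left(15 + Y\right)$ ($U{\left(g,Y \right)} = \left(15 + Y\right) g = g \left(15 + Y\right)$)
$j{\left(G \right)} = G + 2 G^{2}$ ($j{\left(G \right)} = \left(G^{2} + G^{2}\right) + G = 2 G^{2} + G = G + 2 G^{2}$)
$\frac{562882 + U{\left(u{\left(-3 \right)},321 \right)}}{j{\left(-1509 \right)} + \left(-183 + J 735\right)} = \frac{562882 + 35 \left(15 + 321\right)}{- 1509 \left(1 + 2 \left(-1509\right)\right) - 421338} = \frac{562882 + 35 \cdot 336}{- 1509 \left(1 - 3018\right) - 421338} = \frac{562882 + 11760}{\left(-1509\right) \left(-3017\right) - 421338} = \frac{574642}{4552653 - 421338} = \frac{574642}{4131315}$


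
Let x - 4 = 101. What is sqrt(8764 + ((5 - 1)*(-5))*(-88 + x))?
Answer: 18*sqrt(26) ≈ 91.782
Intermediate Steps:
x = 105 (x = 4 + 101 = 105)
sqrt(8764 + ((5 - 1)*(-5))*(-88 + x)) = sqrt(8764 + ((5 - 1)*(-5))*(-88 + 105)) = sqrt(8764 + (4*(-5))*17) = sqrt(8764 - 20*17) = sqrt(8764 - 340) = sqrt(8424) = 18*sqrt(26)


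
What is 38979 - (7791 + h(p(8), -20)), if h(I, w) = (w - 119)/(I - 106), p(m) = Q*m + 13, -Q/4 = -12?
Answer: 9075847/291 ≈ 31188.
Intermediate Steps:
Q = 48 (Q = -4*(-12) = 48)
p(m) = 13 + 48*m (p(m) = 48*m + 13 = 13 + 48*m)
h(I, w) = (-119 + w)/(-106 + I)
38979 - (7791 + h(p(8), -20)) = 38979 - (7791 + (-119 - 20)/(-106 + (13 + 48*8))) = 38979 - (7791 - 139/(-106 + (13 + 384))) = 38979 - (7791 - 139/(-106 + 397)) = 38979 - (7791 - 139/291) = 38979 - 1*2267042/291 = 38979 - 2267042/291 = 9075847/291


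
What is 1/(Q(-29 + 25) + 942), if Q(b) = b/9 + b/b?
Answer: 9/8483 ≈ 0.0010609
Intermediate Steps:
Q(b) = 1 + b/9 (Q(b) = b*(⅑) + 1 = b/9 + 1 = 1 + b/9)
1/(Q(-29 + 25) + 942) = 1/((1 + (-29 + 25)/9) + 942) = 1/((1 + (⅑)*(-4)) + 942) = 1/((1 - 4/9) + 942) = 1/(5/9 + 942) = 1/(8483/9) = 9/8483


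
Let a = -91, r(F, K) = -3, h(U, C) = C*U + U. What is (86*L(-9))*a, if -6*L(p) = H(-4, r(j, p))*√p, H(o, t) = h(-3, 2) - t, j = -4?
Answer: -23478*I ≈ -23478.0*I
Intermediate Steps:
h(U, C) = U + C*U
H(o, t) = -9 - t (H(o, t) = -3*(1 + 2) - t = -3*3 - t = -9 - t)
L(p) = √p (L(p) = -(-9 - 1*(-3))*√p/6 = -(-9 + 3)*√p/6 = -(-1)*√p = √p)
(86*L(-9))*a = (86*√(-9))*(-91) = (86*(3*I))*(-91) = (258*I)*(-91) = -23478*I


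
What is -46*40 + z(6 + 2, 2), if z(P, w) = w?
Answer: -1838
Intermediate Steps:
-46*40 + z(6 + 2, 2) = -46*40 + 2 = -1840 + 2 = -1838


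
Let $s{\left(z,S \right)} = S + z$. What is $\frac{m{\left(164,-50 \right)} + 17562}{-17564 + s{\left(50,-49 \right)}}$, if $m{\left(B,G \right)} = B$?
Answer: $- \frac{17726}{17563} \approx -1.0093$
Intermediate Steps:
$\frac{m{\left(164,-50 \right)} + 17562}{-17564 + s{\left(50,-49 \right)}} = \frac{164 + 17562}{-17564 + \left(-49 + 50\right)} = \frac{17726}{-17564 + 1} = \frac{17726}{-17563} = 17726 \left(- \frac{1}{17563}\right) = - \frac{17726}{17563}$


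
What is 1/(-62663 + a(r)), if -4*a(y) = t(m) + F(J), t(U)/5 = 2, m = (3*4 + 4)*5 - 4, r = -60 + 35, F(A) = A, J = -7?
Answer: -4/250655 ≈ -1.5958e-5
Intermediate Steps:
r = -25
m = 76 (m = (12 + 4)*5 - 4 = 16*5 - 4 = 80 - 4 = 76)
t(U) = 10 (t(U) = 5*2 = 10)
a(y) = -¾ (a(y) = -(10 - 7)/4 = -¼*3 = -¾)
1/(-62663 + a(r)) = 1/(-62663 - ¾) = 1/(-250655/4) = -4/250655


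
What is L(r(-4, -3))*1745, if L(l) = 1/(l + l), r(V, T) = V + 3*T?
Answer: -1745/26 ≈ -67.115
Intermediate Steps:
L(l) = 1/(2*l)
L(r(-4, -3))*1745 = (1/(2*(-4 + 3*(-3))))*1745 = (1/(2*(-4 - 9)))*1745 = ((½)/(-13))*1745 = ((½)*(-1/13))*1745 = -1/26*1745 = -1745/26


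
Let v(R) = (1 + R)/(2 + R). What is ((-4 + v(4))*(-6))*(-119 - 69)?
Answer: -3572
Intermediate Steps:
v(R) = (1 + R)/(2 + R)
((-4 + v(4))*(-6))*(-119 - 69) = ((-4 + (1 + 4)/(2 + 4))*(-6))*(-119 - 69) = ((-4 + 5/6)*(-6))*(-188) = ((-4 + (⅙)*5)*(-6))*(-188) = ((-4 + ⅚)*(-6))*(-188) = -19/6*(-6)*(-188) = 19*(-188) = -3572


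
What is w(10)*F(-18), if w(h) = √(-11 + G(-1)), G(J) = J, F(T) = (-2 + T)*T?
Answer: 720*I*√3 ≈ 1247.1*I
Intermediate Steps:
F(T) = T*(-2 + T)
w(h) = 2*I*√3 (w(h) = √(-11 - 1) = √(-12) = 2*I*√3)
w(10)*F(-18) = (2*I*√3)*(-18*(-2 - 18)) = (2*I*√3)*(-18*(-20)) = (2*I*√3)*360 = 720*I*√3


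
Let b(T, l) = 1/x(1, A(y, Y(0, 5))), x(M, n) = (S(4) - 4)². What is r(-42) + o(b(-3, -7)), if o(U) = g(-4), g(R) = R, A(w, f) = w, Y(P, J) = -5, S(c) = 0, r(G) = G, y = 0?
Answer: -46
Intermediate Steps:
x(M, n) = 16 (x(M, n) = (0 - 4)² = (-4)² = 16)
b(T, l) = 1/16
o(U) = -4
r(-42) + o(b(-3, -7)) = -42 - 4 = -46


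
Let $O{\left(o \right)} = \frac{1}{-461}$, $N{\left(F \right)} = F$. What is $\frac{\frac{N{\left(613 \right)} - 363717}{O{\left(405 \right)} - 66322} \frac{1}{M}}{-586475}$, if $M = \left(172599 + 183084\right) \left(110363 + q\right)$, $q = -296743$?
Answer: $\frac{41847736}{297173775785145374318625} \approx 1.4082 \cdot 10^{-16}$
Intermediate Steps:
$O{\left(o \right)} = - \frac{1}{461}$
$M = -66292197540$ ($M = \left(172599 + 183084\right) \left(110363 - 296743\right) = 355683 \left(-186380\right) = -66292197540$)
$\frac{\frac{N{\left(613 \right)} - 363717}{O{\left(405 \right)} - 66322} \frac{1}{M}}{-586475} = \frac{\frac{613 - 363717}{- \frac{1}{461} - 66322} \frac{1}{-66292197540}}{-586475} = - \frac{363104}{- \frac{30574443}{461}} \left(- \frac{1}{66292197540}\right) \left(- \frac{1}{586475}\right) = \left(-363104\right) \left(- \frac{461}{30574443}\right) \left(- \frac{1}{66292197540}\right) \left(- \frac{1}{586475}\right) = \frac{167390944}{30574443} \left(- \frac{1}{66292197540}\right) \left(- \frac{1}{586475}\right) = \left(- \frac{41847736}{506711753757867555}\right) \left(- \frac{1}{586475}\right) = \frac{41847736}{297173775785145374318625}$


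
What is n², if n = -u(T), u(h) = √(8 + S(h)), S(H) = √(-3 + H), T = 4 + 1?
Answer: 8 + √2 ≈ 9.4142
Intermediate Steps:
T = 5
u(h) = √(8 + √(-3 + h))
n = -√(8 + √2) (n = -√(8 + √(-3 + 5)) = -√(8 + √2) ≈ -3.0683)
n² = (-√(8 + √2))² = 8 + √2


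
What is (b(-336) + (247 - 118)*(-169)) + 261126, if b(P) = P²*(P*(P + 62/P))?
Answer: 12752745693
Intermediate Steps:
b(P) = P³*(P + 62/P)
(b(-336) + (247 - 118)*(-169)) + 261126 = ((-336)²*(62 + (-336)²) + (247 - 118)*(-169)) + 261126 = (112896*(62 + 112896) + 129*(-169)) + 261126 = (112896*112958 - 21801) + 261126 = (12752506368 - 21801) + 261126 = 12752484567 + 261126 = 12752745693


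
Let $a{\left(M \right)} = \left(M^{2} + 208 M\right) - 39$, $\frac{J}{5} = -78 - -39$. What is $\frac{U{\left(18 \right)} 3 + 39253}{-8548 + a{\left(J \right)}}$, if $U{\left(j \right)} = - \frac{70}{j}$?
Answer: $- \frac{58862}{16683} \approx -3.5283$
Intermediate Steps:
$J = -195$ ($J = 5 \left(-78 - -39\right) = 5 \left(-78 + 39\right) = 5 \left(-39\right) = -195$)
$a{\left(M \right)} = -39 + M^{2} + 208 M$
$\frac{U{\left(18 \right)} 3 + 39253}{-8548 + a{\left(J \right)}} = \frac{- \frac{70}{18} \cdot 3 + 39253}{-8548 + \left(-39 + \left(-195\right)^{2} + 208 \left(-195\right)\right)} = \frac{\left(-70\right) \frac{1}{18} \cdot 3 + 39253}{-8548 - 2574} = \frac{\left(- \frac{35}{9}\right) 3 + 39253}{-8548 - 2574} = \frac{- \frac{35}{3} + 39253}{-11122} = \frac{117724}{3} \left(- \frac{1}{11122}\right) = - \frac{58862}{16683}$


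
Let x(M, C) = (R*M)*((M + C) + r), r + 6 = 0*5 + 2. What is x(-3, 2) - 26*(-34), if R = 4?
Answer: 944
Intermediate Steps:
r = -4 (r = -6 + (0*5 + 2) = -6 + (0 + 2) = -6 + 2 = -4)
x(M, C) = 4*M*(-4 + C + M) (x(M, C) = (4*M)*((M + C) - 4) = (4*M)*((C + M) - 4) = (4*M)*(-4 + C + M) = 4*M*(-4 + C + M))
x(-3, 2) - 26*(-34) = 4*(-3)*(-4 + 2 - 3) - 26*(-34) = 4*(-3)*(-5) + 884 = 60 + 884 = 944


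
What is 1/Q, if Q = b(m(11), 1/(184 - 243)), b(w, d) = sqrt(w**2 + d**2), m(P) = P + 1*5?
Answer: 59*sqrt(5273)/68549 ≈ 0.062500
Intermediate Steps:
m(P) = 5 + P (m(P) = P + 5 = 5 + P)
b(w, d) = sqrt(d**2 + w**2)
Q = 13*sqrt(5273)/59 (Q = sqrt((1/(184 - 243))**2 + (5 + 11)**2) = sqrt((1/(-59))**2 + 16**2) = sqrt((-1/59)**2 + 256) = sqrt(1/3481 + 256) = sqrt(891137/3481) = 13*sqrt(5273)/59 ≈ 16.000)
1/Q = 1/(13*sqrt(5273)/59) = 59*sqrt(5273)/68549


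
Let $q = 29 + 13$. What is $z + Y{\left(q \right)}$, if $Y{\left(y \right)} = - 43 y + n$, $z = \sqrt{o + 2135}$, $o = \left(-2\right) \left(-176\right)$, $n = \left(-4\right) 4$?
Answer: $-1822 + \sqrt{2487} \approx -1772.1$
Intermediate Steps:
$n = -16$
$q = 42$
$o = 352$
$z = \sqrt{2487}$ ($z = \sqrt{352 + 2135} = \sqrt{2487} \approx 49.87$)
$Y{\left(y \right)} = -16 - 43 y$ ($Y{\left(y \right)} = - 43 y - 16 = -16 - 43 y$)
$z + Y{\left(q \right)} = \sqrt{2487} - 1822 = -1822 + \sqrt{2487}$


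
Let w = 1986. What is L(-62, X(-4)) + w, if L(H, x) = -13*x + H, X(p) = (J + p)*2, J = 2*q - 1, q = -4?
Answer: 2262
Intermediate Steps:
J = -9 (J = 2*(-4) - 1 = -8 - 1 = -9)
X(p) = -18 + 2*p (X(p) = (-9 + p)*2 = -18 + 2*p)
L(H, x) = H - 13*x
L(-62, X(-4)) + w = (-62 - 13*(-18 + 2*(-4))) + 1986 = (-62 - 13*(-18 - 8)) + 1986 = (-62 - 13*(-26)) + 1986 = (-62 + 338) + 1986 = 276 + 1986 = 2262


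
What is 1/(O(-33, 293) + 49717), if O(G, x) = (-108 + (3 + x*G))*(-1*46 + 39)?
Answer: 1/118135 ≈ 8.4649e-6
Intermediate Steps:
O(G, x) = 735 - 7*G*x (O(G, x) = (-108 + (3 + G*x))*(-46 + 39) = (-105 + G*x)*(-7) = 735 - 7*G*x)
1/(O(-33, 293) + 49717) = 1/((735 - 7*(-33)*293) + 49717) = 1/((735 + 67683) + 49717) = 1/(68418 + 49717) = 1/118135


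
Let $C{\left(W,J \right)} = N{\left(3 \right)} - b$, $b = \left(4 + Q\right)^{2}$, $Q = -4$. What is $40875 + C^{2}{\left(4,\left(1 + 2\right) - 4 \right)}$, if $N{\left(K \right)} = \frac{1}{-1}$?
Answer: $40876$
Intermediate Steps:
$N{\left(K \right)} = -1$
$b = 0$ ($b = \left(4 - 4\right)^{2} = 0^{2} = 0$)
$C{\left(W,J \right)} = -1$ ($C{\left(W,J \right)} = -1 - 0 = -1 + 0 = -1$)
$40875 + C^{2}{\left(4,\left(1 + 2\right) - 4 \right)} = 40875 + \left(-1\right)^{2} = 40875 + 1 = 40876$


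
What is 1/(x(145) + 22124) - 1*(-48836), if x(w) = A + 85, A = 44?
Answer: 1086747509/22253 ≈ 48836.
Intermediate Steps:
x(w) = 129 (x(w) = 44 + 85 = 129)
1/(x(145) + 22124) - 1*(-48836) = 1/(129 + 22124) - 1*(-48836) = 1/22253 + 48836 = 1086747509/22253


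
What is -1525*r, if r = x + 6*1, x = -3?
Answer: -4575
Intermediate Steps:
r = 3 (r = -3 + 6*1 = -3 + 6 = 3)
-1525*r = -1525*3 = -4575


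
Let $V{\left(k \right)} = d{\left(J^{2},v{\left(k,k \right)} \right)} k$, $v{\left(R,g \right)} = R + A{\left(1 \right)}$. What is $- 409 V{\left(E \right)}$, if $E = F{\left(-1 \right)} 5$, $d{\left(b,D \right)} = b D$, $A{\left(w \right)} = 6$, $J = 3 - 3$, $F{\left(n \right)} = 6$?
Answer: $0$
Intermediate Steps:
$J = 0$
$v{\left(R,g \right)} = 6 + R$ ($v{\left(R,g \right)} = R + 6 = 6 + R$)
$d{\left(b,D \right)} = D b$
$E = 30$ ($E = 6 \cdot 5 = 30$)
$V{\left(k \right)} = 0$ ($V{\left(k \right)} = \left(6 + k\right) 0^{2} k = \left(6 + k\right) 0 k = 0 k = 0$)
$- 409 V{\left(E \right)} = \left(-409\right) 0 = 0$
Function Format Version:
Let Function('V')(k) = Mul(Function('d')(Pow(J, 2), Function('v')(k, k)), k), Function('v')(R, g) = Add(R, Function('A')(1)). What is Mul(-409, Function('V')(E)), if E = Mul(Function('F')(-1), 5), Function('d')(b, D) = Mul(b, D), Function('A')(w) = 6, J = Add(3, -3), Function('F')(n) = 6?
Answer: 0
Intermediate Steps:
J = 0
Function('v')(R, g) = Add(6, R) (Function('v')(R, g) = Add(R, 6) = Add(6, R))
Function('d')(b, D) = Mul(D, b)
E = 30 (E = Mul(6, 5) = 30)
Function('V')(k) = 0 (Function('V')(k) = Mul(Mul(Add(6, k), Pow(0, 2)), k) = Mul(Mul(Add(6, k), 0), k) = Mul(0, k) = 0)
Mul(-409, Function('V')(E)) = Mul(-409, 0) = 0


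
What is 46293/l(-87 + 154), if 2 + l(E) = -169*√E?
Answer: 30862/637861 - 2607839*√67/637861 ≈ -33.417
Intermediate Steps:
l(E) = -2 - 169*√E
46293/l(-87 + 154) = 46293/(-2 - 169*√(-87 + 154)) = 46293/(-2 - 169*√67)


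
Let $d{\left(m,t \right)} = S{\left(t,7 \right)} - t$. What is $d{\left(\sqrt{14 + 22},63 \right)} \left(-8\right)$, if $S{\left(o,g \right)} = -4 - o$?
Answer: $1040$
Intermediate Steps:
$d{\left(m,t \right)} = -4 - 2 t$ ($d{\left(m,t \right)} = \left(-4 - t\right) - t = -4 - 2 t$)
$d{\left(\sqrt{14 + 22},63 \right)} \left(-8\right) = \left(-4 - 126\right) \left(-8\right) = \left(-130\right) \left(-8\right) = 1040$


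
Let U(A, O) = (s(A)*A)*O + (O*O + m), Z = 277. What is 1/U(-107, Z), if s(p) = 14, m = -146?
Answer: -1/338363 ≈ -2.9554e-6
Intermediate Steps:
U(A, O) = -146 + O² + 14*A*O (U(A, O) = (14*A)*O + (O*O - 146) = 14*A*O + (O² - 146) = 14*A*O + (-146 + O²) = -146 + O² + 14*A*O)
1/U(-107, Z) = 1/(-146 + 277² + 14*(-107)*277) = 1/(-146 + 76729 - 414946) = 1/(-338363) = -1/338363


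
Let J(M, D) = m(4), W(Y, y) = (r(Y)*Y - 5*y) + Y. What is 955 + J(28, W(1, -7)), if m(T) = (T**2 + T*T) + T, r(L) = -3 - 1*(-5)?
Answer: 991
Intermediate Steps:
r(L) = 2 (r(L) = -3 + 5 = 2)
W(Y, y) = -5*y + 3*Y (W(Y, y) = (2*Y - 5*y) + Y = (-5*y + 2*Y) + Y = -5*y + 3*Y)
m(T) = T + 2*T**2 (m(T) = (T**2 + T**2) + T = 2*T**2 + T = T + 2*T**2)
J(M, D) = 36 (J(M, D) = 4*(1 + 2*4) = 4*(1 + 8) = 4*9 = 36)
955 + J(28, W(1, -7)) = 955 + 36 = 991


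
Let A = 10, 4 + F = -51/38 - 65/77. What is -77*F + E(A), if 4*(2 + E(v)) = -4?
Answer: 17987/38 ≈ 473.34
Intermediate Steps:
F = -18101/2926 (F = -4 + (-51/38 - 65/77) = -4 - 6397/2926 = -18101/2926 ≈ -6.1863)
E(v) = -3 (E(v) = -2 + (1/4)*(-4) = -2 - 1 = -3)
-77*F + E(A) = -77*(-18101/2926) - 3 = 18101/38 - 3 = 17987/38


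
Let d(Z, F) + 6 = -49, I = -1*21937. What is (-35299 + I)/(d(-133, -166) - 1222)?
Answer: 57236/1277 ≈ 44.821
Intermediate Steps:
I = -21937
d(Z, F) = -55 (d(Z, F) = -6 - 49 = -55)
(-35299 + I)/(d(-133, -166) - 1222) = (-35299 - 21937)/(-55 - 1222) = -57236/(-1277) = -57236*(-1/1277) = 57236/1277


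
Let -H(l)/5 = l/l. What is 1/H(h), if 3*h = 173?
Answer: -1/5 ≈ -0.20000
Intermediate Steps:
h = 173/3 (h = (1/3)*173 = 173/3 ≈ 57.667)
H(l) = -5 (H(l) = -5*l/l = -5*1 = -5)
1/H(h) = 1/(-5) = -1/5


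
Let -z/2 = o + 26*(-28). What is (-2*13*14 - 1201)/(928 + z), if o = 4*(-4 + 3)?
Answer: -1565/2392 ≈ -0.65426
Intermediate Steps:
o = -4 (o = 4*(-1) = -4)
z = 1464 (z = -2*(-4 + 26*(-28)) = -2*(-4 - 728) = -2*(-732) = 1464)
(-2*13*14 - 1201)/(928 + z) = (-2*13*14 - 1201)/(928 + 1464) = (-26*14 - 1201)/2392 = (-364 - 1201)*(1/2392) = -1565*1/2392 = -1565/2392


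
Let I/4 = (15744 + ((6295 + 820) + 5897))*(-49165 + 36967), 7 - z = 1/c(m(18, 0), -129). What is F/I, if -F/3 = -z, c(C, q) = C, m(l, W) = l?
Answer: -125/8418376512 ≈ -1.4848e-8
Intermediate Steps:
z = 125/18 (z = 7 - 1/18 = 125/18 ≈ 6.9444)
F = 125/6 (F = -(-3)*125/18 = -3*(-125/18) = 125/6 ≈ 20.833)
I = -1403062752 (I = 4*((15744 + ((6295 + 820) + 5897))*(-49165 + 36967)) = 4*((15744 + (7115 + 5897))*(-12198)) = 4*((15744 + 13012)*(-12198)) = 4*(28756*(-12198)) = 4*(-350765688) = -1403062752)
F/I = (125/6)/(-1403062752) = (125/6)*(-1/1403062752) = -125/8418376512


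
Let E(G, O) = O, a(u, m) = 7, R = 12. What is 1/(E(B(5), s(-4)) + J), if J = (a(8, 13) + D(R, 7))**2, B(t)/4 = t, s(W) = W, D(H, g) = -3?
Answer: 1/12 ≈ 0.083333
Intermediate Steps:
B(t) = 4*t
J = 16 (J = (7 - 3)**2 = 4**2 = 16)
1/(E(B(5), s(-4)) + J) = 1/(-4 + 16) = 1/12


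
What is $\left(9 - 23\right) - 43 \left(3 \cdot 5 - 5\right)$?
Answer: $-444$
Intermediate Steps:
$\left(9 - 23\right) - 43 \left(3 \cdot 5 - 5\right) = -14 - 43 \left(15 - 5\right) = -14 - 430 = -444$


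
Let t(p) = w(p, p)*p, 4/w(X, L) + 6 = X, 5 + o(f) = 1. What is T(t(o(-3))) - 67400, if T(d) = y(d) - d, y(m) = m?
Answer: -67400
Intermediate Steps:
o(f) = -4 (o(f) = -5 + 1 = -4)
w(X, L) = 4/(-6 + X)
t(p) = 4*p/(-6 + p) (t(p) = (4/(-6 + p))*p = 4*p/(-6 + p))
T(d) = 0 (T(d) = d - d = 0)
T(t(o(-3))) - 67400 = 0 - 67400 = -67400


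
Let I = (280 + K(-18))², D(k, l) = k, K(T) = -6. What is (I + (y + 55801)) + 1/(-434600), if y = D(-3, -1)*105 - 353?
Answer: 56588831399/434600 ≈ 1.3021e+5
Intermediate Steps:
y = -668 (y = -3*105 - 353 = -315 - 353 = -668)
I = 75076 (I = (280 - 6)² = 274² = 75076)
(I + (y + 55801)) + 1/(-434600) = (75076 + (-668 + 55801)) + 1/(-434600) = (75076 + 55133) - 1/434600 = 130209 - 1/434600 = 56588831399/434600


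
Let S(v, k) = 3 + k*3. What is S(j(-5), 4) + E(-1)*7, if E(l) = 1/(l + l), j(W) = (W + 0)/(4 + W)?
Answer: 23/2 ≈ 11.500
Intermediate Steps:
j(W) = W/(4 + W)
E(l) = 1/(2*l)
S(v, k) = 3 + 3*k
S(j(-5), 4) + E(-1)*7 = (3 + 3*4) + ((½)/(-1))*7 = (3 + 12) + ((½)*(-1))*7 = 15 - ½*7 = 15 - 7/2 = 23/2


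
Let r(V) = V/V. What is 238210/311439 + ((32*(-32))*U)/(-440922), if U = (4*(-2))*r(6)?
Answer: 17080120222/22886717793 ≈ 0.74629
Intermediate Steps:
r(V) = 1
U = -8 (U = (4*(-2))*1 = -8*1 = -8)
238210/311439 + ((32*(-32))*U)/(-440922) = 238210/311439 + ((32*(-32))*(-8))/(-440922) = 238210*(1/311439) - 1024*(-8)*(-1/440922) = 238210/311439 + 8192*(-1/440922) = 238210/311439 - 4096/220461 = 17080120222/22886717793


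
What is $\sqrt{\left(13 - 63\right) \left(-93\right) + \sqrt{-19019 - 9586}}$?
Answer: $\sqrt{4650 + i \sqrt{28605}} \approx 68.202 + 1.24 i$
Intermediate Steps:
$\sqrt{\left(13 - 63\right) \left(-93\right) + \sqrt{-19019 - 9586}} = \sqrt{\left(-50\right) \left(-93\right) + \sqrt{-28605}} = \sqrt{4650 + i \sqrt{28605}}$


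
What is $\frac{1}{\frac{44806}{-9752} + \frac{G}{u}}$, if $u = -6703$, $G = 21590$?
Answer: $- \frac{32683828}{255440149} \approx -0.12795$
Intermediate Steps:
$\frac{1}{\frac{44806}{-9752} + \frac{G}{u}} = \frac{1}{\frac{44806}{-9752} + \frac{21590}{-6703}} = \frac{1}{44806 \left(- \frac{1}{9752}\right) + 21590 \left(- \frac{1}{6703}\right)} = \frac{1}{- \frac{22403}{4876} - \frac{21590}{6703}} = \frac{1}{- \frac{255440149}{32683828}} = - \frac{32683828}{255440149}$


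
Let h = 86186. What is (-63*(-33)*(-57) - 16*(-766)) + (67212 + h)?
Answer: 47151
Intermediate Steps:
(-63*(-33)*(-57) - 16*(-766)) + (67212 + h) = (-63*(-33)*(-57) - 16*(-766)) + (67212 + 86186) = (2079*(-57) + 12256) + 153398 = (-118503 + 12256) + 153398 = -106247 + 153398 = 47151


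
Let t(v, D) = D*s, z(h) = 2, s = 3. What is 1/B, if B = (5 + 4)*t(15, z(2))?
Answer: 1/54 ≈ 0.018519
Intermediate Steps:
t(v, D) = 3*D (t(v, D) = D*3 = 3*D)
B = 54 (B = (5 + 4)*(3*2) = 9*6 = 54)
1/B = 1/54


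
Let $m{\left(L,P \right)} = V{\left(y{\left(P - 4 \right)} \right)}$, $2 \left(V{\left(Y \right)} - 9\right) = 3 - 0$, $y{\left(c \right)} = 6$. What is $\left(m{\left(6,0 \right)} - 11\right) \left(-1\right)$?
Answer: $\frac{1}{2} \approx 0.5$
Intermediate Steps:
$V{\left(Y \right)} = \frac{21}{2}$ ($V{\left(Y \right)} = 9 + \frac{3 - 0}{2} = 9 + \frac{3 + 0}{2} = 9 + \frac{1}{2} \cdot 3 = 9 + \frac{3}{2} = \frac{21}{2}$)
$m{\left(L,P \right)} = \frac{21}{2}$
$\left(m{\left(6,0 \right)} - 11\right) \left(-1\right) = \left(\frac{21}{2} - 11\right) \left(-1\right) = \left(- \frac{1}{2}\right) \left(-1\right) = \frac{1}{2}$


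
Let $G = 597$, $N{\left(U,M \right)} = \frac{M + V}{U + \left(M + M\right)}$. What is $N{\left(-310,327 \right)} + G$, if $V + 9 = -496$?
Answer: $\frac{102595}{172} \approx 596.48$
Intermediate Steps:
$V = -505$ ($V = -9 - 496 = -505$)
$N{\left(U,M \right)} = \frac{-505 + M}{U + 2 M}$ ($N{\left(U,M \right)} = \frac{M - 505}{U + \left(M + M\right)} = \frac{-505 + M}{U + 2 M}$)
$N{\left(-310,327 \right)} + G = \frac{-505 + 327}{-310 + 2 \cdot 327} + 597 = \frac{1}{-310 + 654} \left(-178\right) + 597 = \frac{1}{344} \left(-178\right) + 597 = - \frac{89}{172} + 597 = \frac{102595}{172}$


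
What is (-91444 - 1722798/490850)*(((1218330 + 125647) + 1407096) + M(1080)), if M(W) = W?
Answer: -61767959888728147/245425 ≈ -2.5168e+11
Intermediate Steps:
(-91444 - 1722798/490850)*(((1218330 + 125647) + 1407096) + M(1080)) = (-91444 - 1722798/490850)*(((1218330 + 125647) + 1407096) + 1080) = (-91444 - 1722798*1/490850)*((1343977 + 1407096) + 1080) = (-91444 - 861399/245425)*(2751073 + 1080) = -22443505099/245425*2752153 = -61767959888728147/245425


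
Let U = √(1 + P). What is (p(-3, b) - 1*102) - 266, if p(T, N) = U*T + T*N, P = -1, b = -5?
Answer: -353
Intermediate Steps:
U = 0 (U = √(1 - 1) = √0 = 0)
p(T, N) = N*T (p(T, N) = 0*T + T*N = 0 + N*T = N*T)
(p(-3, b) - 1*102) - 266 = (-5*(-3) - 1*102) - 266 = (15 - 102) - 266 = -87 - 266 = -353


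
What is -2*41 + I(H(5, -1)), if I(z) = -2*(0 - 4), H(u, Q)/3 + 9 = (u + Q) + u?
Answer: -74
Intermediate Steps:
H(u, Q) = -27 + 3*Q + 6*u (H(u, Q) = -27 + 3*((u + Q) + u) = -27 + 3*((Q + u) + u) = -27 + 3*(Q + 2*u) = -27 + (3*Q + 6*u) = -27 + 3*Q + 6*u)
I(z) = 8 (I(z) = -2*(-4) = 8)
-2*41 + I(H(5, -1)) = -2*41 + 8 = -82 + 8 = -74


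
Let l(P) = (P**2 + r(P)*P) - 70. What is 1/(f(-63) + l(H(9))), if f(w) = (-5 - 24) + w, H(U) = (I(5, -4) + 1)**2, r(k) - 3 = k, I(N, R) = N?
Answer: 1/2538 ≈ 0.00039401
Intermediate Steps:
r(k) = 3 + k
H(U) = 36 (H(U) = (5 + 1)**2 = 6**2 = 36)
f(w) = -29 + w
l(P) = -70 + P**2 + P*(3 + P) (l(P) = (P**2 + (3 + P)*P) - 70 = (P**2 + P*(3 + P)) - 70 = -70 + P**2 + P*(3 + P))
1/(f(-63) + l(H(9))) = 1/((-29 - 63) + (-70 + 36**2 + 36*(3 + 36))) = 1/(-92 + (-70 + 1296 + 36*39)) = 1/(-92 + (-70 + 1296 + 1404)) = 1/(-92 + 2630) = 1/2538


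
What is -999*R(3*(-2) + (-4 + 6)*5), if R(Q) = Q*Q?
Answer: -15984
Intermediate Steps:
R(Q) = Q²
-999*R(3*(-2) + (-4 + 6)*5) = -999*(3*(-2) + (-4 + 6)*5)² = -999*(-6 + 2*5)² = -999*(-6 + 10)² = -999*4² = -999*16 = -15984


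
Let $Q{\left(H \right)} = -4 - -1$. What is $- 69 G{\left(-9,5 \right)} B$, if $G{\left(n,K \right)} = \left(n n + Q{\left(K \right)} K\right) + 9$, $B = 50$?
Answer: $-258750$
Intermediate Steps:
$Q{\left(H \right)} = -3$ ($Q{\left(H \right)} = -4 + 1 = -3$)
$G{\left(n,K \right)} = 9 + n^{2} - 3 K$ ($G{\left(n,K \right)} = \left(n n - 3 K\right) + 9 = \left(n^{2} - 3 K\right) + 9 = 9 + n^{2} - 3 K$)
$- 69 G{\left(-9,5 \right)} B = - 69 \left(9 + \left(-9\right)^{2} - 15\right) 50 = - 69 \left(9 + 81 - 15\right) 50 = \left(-69\right) 75 \cdot 50 = \left(-5175\right) 50 = -258750$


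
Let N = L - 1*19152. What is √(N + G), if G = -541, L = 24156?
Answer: √4463 ≈ 66.806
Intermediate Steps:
N = 5004 (N = 24156 - 1*19152 = 24156 - 19152 = 5004)
√(N + G) = √(5004 - 541) = √4463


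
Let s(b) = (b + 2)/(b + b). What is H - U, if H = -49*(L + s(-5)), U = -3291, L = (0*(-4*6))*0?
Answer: 32763/10 ≈ 3276.3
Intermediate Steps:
s(b) = (2 + b)/(2*b) (s(b) = (2 + b)/((2*b)) = (2 + b)*(1/(2*b)) = (2 + b)/(2*b))
L = 0 (L = (0*(-24))*0 = 0*0 = 0)
H = -147/10 (H = -49*(0 + (½)*(2 - 5)/(-5)) = -49*(0 + (½)*(-⅕)*(-3)) = -49*(0 + 3/10) = -49*3/10 = -147/10 ≈ -14.700)
H - U = -147/10 - 1*(-3291) = -147/10 + 3291 = 32763/10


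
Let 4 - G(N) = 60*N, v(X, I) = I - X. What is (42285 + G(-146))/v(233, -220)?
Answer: -51049/453 ≈ -112.69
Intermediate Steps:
G(N) = 4 - 60*N
(42285 + G(-146))/v(233, -220) = (42285 + (4 - 60*(-146)))/(-220 - 1*233) = (42285 + (4 + 8760))/(-220 - 233) = (42285 + 8764)/(-453) = 51049*(-1/453) = -51049/453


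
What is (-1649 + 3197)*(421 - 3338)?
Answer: -4515516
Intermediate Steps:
(-1649 + 3197)*(421 - 3338) = 1548*(-2917) = -4515516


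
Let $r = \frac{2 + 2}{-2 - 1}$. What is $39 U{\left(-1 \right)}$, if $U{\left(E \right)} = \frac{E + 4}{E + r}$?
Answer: $- \frac{351}{7} \approx -50.143$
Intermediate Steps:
$r = - \frac{4}{3}$ ($r = \frac{4}{-3} = 4 \left(- \frac{1}{3}\right) = - \frac{4}{3} \approx -1.3333$)
$U{\left(E \right)} = \frac{4 + E}{- \frac{4}{3} + E}$ ($U{\left(E \right)} = \frac{E + 4}{E - \frac{4}{3}} = \frac{4 + E}{- \frac{4}{3} + E}$)
$39 U{\left(-1 \right)} = 39 \frac{3 \left(4 - 1\right)}{-4 + 3 \left(-1\right)} = 39 \cdot 3 \frac{1}{-4 - 3} \cdot 3 = 39 \cdot 3 \frac{1}{-7} \cdot 3 = 39 \cdot 3 \left(- \frac{1}{7}\right) 3 = 39 \left(- \frac{9}{7}\right) = - \frac{351}{7}$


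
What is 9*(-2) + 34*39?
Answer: 1308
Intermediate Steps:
9*(-2) + 34*39 = -18 + 1326 = 1308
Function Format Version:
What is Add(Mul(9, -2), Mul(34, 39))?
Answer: 1308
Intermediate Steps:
Add(Mul(9, -2), Mul(34, 39)) = Add(-18, 1326) = 1308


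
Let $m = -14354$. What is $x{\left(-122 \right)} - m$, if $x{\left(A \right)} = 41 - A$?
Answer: $14517$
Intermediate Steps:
$x{\left(-122 \right)} - m = \left(41 - -122\right) - -14354 = \left(41 + 122\right) + 14354 = 163 + 14354 = 14517$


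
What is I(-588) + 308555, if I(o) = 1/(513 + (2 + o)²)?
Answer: 106114841496/343909 ≈ 3.0856e+5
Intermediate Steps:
I(-588) + 308555 = 1/(513 + (2 - 588)²) + 308555 = 1/(513 + (-586)²) + 308555 = 1/(513 + 343396) + 308555 = 1/343909 + 308555 = 106114841496/343909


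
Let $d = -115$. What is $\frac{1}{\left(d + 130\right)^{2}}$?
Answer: $\frac{1}{225} \approx 0.0044444$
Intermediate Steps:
$\frac{1}{\left(d + 130\right)^{2}} = \frac{1}{\left(-115 + 130\right)^{2}} = \frac{1}{15^{2}} = \frac{1}{225}$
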